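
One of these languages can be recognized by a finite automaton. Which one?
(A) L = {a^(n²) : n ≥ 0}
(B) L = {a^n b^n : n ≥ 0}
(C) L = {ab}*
(C) {ab}*

(C) L = {ab}* is regular.

This can be recognized by a finite automaton (DFA/NFA).
Regular expressions like {ab}* define regular languages.

The other choices are not regular:
- {a^n b^n : n ≥ 0}: After pumping, the number of a's and b's become unequal
- {a^(n²) : n ≥ 0}: After pumping, length is no longer a perfect square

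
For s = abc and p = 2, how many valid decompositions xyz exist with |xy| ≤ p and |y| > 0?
3

For s = 'abc' with pumping length p = 2:

Constraints: |xy| ≤ 2, |y| > 0

Valid decompositions (|xy| ≤ p, |y| ≥ 1):
  • x='', y='a', z='bc'
  • x='a', y='b', z='c'
  • x='', y='ab', z='c'

Total count: 3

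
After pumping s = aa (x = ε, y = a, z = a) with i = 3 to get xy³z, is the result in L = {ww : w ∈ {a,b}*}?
Yes

xy³z = ε · aaa · a = aaaa.
aaaa splits into halves aa · aa, which are equal, so it is in L (w = aa).
(A single pumped string landing in L is not a contradiction by itself; a non-regularity proof needs some i for which xy^i z ∉ L, for every admissible decomposition.)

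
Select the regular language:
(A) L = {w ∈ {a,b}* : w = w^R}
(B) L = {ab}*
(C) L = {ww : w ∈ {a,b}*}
(B) {ab}*

(B) L = {ab}* is regular.

This can be recognized by a finite automaton (DFA/NFA).
Regular expressions like {ab}* define regular languages.

The other choices are not regular:
- {w ∈ {a,b}* : w = w^R}: After pumping, the string is no longer symmetric
- {ww : w ∈ {a,b}*}: After pumping, the two halves no longer match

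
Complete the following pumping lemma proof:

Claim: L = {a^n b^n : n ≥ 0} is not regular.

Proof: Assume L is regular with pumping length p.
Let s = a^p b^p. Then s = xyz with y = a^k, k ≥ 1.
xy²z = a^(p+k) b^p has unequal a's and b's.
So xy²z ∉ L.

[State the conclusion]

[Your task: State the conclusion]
This contradicts the pumping lemma for regular languages,
which guarantees xy^i z ∈ L for all i ≥ 0.

Since our assumption that L is regular leads to a contradiction,
we conclude that L = {a^n b^n : n ≥ 0} is NOT regular. ∎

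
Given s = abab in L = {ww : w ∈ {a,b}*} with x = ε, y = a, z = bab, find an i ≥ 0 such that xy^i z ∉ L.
i = 2

xy²z = ε · aa · bab = aabab; aabab has odd length 5, so it cannot be written as ww and is not in L.
(Other choices also work, e.g. i = 0, 3; only i = 1 is guaranteed to stay in L since xy¹z = s.)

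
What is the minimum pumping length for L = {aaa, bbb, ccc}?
p = 4

For a finite language L, the pumping lemma holds vacuously if p > max|s| for s ∈ L.

The longest string in L = {aaa, bbb, ccc} has length 3.
If p = 4, then no string s ∈ L has |s| ≥ p, so the condition is vacuously true.

The minimum pumping length is p = 4.

Why no smaller p works: for any p ≤ 3, the longest string s ∈ L has |s| = 3 ≥ p, so it would
have to be pumpable; but pumping up (i = 2, 3, ...) produces ever longer strings, which cannot all lie in the
finite language L. So the pumping property fails for every p ≤ 3.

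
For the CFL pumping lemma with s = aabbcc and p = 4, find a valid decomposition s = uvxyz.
u='a', v='a', x='bb', y='c', z='c'

For s = aabbcc with pumping length p = 4:

One valid decomposition:
- u = 'a'
- v = 'a'
- x = 'bb'
- y = 'c'
- z = 'c'

Verification:
- uvxyz = 'a' + 'a' + 'bb' + 'c' + 'c' = aabbcc ✓
- |vxy| = |'abbc'| = 4 ≤ 4 ✓
- |vy| = |'ac'| = 2 > 0 ✓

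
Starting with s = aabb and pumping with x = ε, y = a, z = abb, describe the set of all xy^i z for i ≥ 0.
{xy^i z : i ≥ 0} = {a^(i+1) b^2 : i ≥ 0} = {abb, aabb, aaabb, ...}

With x = ε, y = a, z = abb: Starting with aabb and pumping the first 'a' (z = abb keeps the second 'a'), we get strings with i+1 a's followed by 2 b's for i = 0, 1, 2, ...; note bb is not produced because z always contributes one a.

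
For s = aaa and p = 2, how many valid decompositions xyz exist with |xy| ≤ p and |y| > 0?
3

For s = 'aaa' with pumping length p = 2:

Constraints: |xy| ≤ 2, |y| > 0

Valid decompositions (|xy| ≤ p, |y| ≥ 1):
  • x='', y='a', z='aa'
  • x='a', y='a', z='a'
  • x='', y='aa', z='a'

Total count: 3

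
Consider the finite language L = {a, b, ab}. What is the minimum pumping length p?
p = 3

For a finite language L, the pumping lemma holds vacuously if p > max|s| for s ∈ L.

The longest string in L = {a, b, ab} has length 2.
If p = 3, then no string s ∈ L has |s| ≥ p, so the condition is vacuously true.

The minimum pumping length is p = 3.

Why no smaller p works: for any p ≤ 2, the longest string s ∈ L has |s| = 2 ≥ p, so it would
have to be pumpable; but pumping up (i = 2, 3, ...) produces ever longer strings, which cannot all lie in the
finite language L. So the pumping property fails for every p ≤ 2.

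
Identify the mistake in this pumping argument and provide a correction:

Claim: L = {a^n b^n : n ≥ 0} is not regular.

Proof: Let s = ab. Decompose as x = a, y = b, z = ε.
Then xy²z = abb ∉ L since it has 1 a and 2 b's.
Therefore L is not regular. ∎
Error: The string s = ab might be shorter than the pumping length p.

Correction: Choose s = a^p b^p to ensure |s| ≥ p. Also, the decomposition is wrong: with |xy| ≤ p, y cannot include b's when s starts with p a's.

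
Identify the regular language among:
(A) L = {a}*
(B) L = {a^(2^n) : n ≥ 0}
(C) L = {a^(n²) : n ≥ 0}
(A) {a}*

(A) L = {a}* is regular.

This can be recognized by a finite automaton (DFA/NFA).
Regular expressions like {a}* define regular languages.

The other choices are not regular:
- {a^(n²) : n ≥ 0}: After pumping, length is no longer a perfect square
- {a^(2^n) : n ≥ 0}: After pumping, length is no longer a power of 2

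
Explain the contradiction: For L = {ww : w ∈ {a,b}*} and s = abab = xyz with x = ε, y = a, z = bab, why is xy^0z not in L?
xy⁰z = bab ∉ L

Pumping with i = 0 replaces y = a by y⁰ = ε:
- Original: s = xyz = abab; abab splits into halves ab · ab, which are equal, so it is in L (w = ab)
- Pumped: xy⁰z = ε · ε · bab = bab
- bab has odd length 3, so it cannot be written as ww and is not in L

The pumping lemma would require xy⁰z ∈ L, so this decomposition yields a contradiction.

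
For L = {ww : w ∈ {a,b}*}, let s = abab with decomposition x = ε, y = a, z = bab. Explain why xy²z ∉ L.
xy²z = aabab ∉ L

Pumping with i = 2 replaces y = a by y² = aa:
- Original: s = xyz = abab; abab splits into halves ab · ab, which are equal, so it is in L (w = ab)
- Pumped: xy²z = ε · aa · bab = aabab
- aabab has odd length 5, so it cannot be written as ww and is not in L

The pumping lemma would require xy²z ∈ L, so this decomposition yields a contradiction.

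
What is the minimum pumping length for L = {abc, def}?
p = 4

For a finite language L, the pumping lemma holds vacuously if p > max|s| for s ∈ L.

The longest string in L = {abc, def} has length 3.
If p = 4, then no string s ∈ L has |s| ≥ p, so the condition is vacuously true.

The minimum pumping length is p = 4.

Why no smaller p works: for any p ≤ 3, the longest string s ∈ L has |s| = 3 ≥ p, so it would
have to be pumpable; but pumping up (i = 2, 3, ...) produces ever longer strings, which cannot all lie in the
finite language L. So the pumping property fails for every p ≤ 3.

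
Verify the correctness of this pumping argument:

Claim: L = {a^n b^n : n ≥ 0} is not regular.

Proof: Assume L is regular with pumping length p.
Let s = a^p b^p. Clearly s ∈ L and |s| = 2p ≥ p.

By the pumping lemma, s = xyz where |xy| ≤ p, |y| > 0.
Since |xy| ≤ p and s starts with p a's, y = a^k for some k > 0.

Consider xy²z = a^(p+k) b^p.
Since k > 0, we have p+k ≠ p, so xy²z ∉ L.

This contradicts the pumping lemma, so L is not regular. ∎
The proof is correct.

This proof is valid because:
1. The string s = a^p b^p is correctly in L
2. The decomposition analysis is correct: y must consist only of a's
3. The contradiction is valid: pumping increases a's but not b's
4. The conclusion follows logically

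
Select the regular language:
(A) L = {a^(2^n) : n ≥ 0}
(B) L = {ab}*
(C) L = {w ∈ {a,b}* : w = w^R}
(B) {ab}*

(B) L = {ab}* is regular.

This can be recognized by a finite automaton (DFA/NFA).
Regular expressions like {ab}* define regular languages.

The other choices are not regular:
- {a^(2^n) : n ≥ 0}: After pumping, length is no longer a power of 2
- {w ∈ {a,b}* : w = w^R}: After pumping, the string is no longer symmetric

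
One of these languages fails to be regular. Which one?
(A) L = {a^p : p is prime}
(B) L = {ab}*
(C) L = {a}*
(A) {a^p : p is prime}

(A) L = {a^p : p is prime} is NOT regular.

The pumping lemma can be used to prove this:
After pumping, the length becomes composite

The other languages are regular because they can be recognized by finite automata.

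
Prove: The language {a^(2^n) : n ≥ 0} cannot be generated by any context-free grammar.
Assume for contradiction that L is context-free, and let p ≥ 1 be the pumping length given by the pumping lemma for CFLs.
Choose s = a^(2^p). Then s ∈ L and |s| = 2^p ≥ p.
By the CFL pumping lemma, s = uvxyz for some u, v, x, y, z with |vxy| ≤ p, |vy| ≥ 1, and uv^i xy^i z ∈ L for every i ≥ 0.
All symbols are a's, so only lengths matter: let k = |vy|, with 1 ≤ k ≤ |vxy| ≤ p < 2^p.

Take i = 2: |uv²xy²z| = 2^p + k, and 2^p < 2^p + k < 2^p + 2^p = 2^(p+1).
So the length lies strictly between consecutive powers of two and is not a power of 2; uv²xy²z ∉ L.

This contradicts the CFL pumping lemma, which requires uv^i xy^i z ∈ L for all i ≥ 0.
Hence L = {a^(2^n) : n ≥ 0} is not context-free. ∎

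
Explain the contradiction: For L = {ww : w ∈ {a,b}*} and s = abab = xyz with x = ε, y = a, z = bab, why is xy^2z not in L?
xy²z = aabab ∉ L

Pumping with i = 2 replaces y = a by y² = aa:
- Original: s = xyz = abab; abab splits into halves ab · ab, which are equal, so it is in L (w = ab)
- Pumped: xy²z = ε · aa · bab = aabab
- aabab has odd length 5, so it cannot be written as ww and is not in L

The pumping lemma would require xy²z ∈ L, so this decomposition yields a contradiction.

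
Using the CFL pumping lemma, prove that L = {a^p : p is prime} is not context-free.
Assume for contradiction that L is context-free, and let p ≥ 1 be the pumping length given by the pumping lemma for CFLs.
Choose a prime q with q ≥ p and let s = a^q. Then s ∈ L and |s| = q ≥ p.
By the CFL pumping lemma, s = uvxyz for some u, v, x, y, z with |vxy| ≤ p, |vy| ≥ 1, and uv^i xy^i z ∈ L for every i ≥ 0.
All symbols are a's, so only lengths matter: let k = |vy|, with 1 ≤ k ≤ p. Then |uv^i xy^i z| = q + (i − 1)k.

Take i = q + 1: the length is q + qk = q(k + 1).
Both factors satisfy q ≥ 2 and k + 1 ≥ 2, so q(k + 1) is composite and uv^(q+1) xy^(q+1) z ∉ L.

This contradicts the CFL pumping lemma, which requires uv^i xy^i z ∈ L for all i ≥ 0.
Hence L = {a^p : p is prime} is not context-free. ∎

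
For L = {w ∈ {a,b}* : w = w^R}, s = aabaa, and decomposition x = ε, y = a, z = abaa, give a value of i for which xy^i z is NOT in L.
i = 2

xy²z = ε · aa · abaa = aaabaa; aaabaa reversed is aabaaa ≠ aaabaa, so it is not a palindrome and is not in L.
(Other choices also work, e.g. i = 0, 3; only i = 1 is guaranteed to stay in L since xy¹z = s.)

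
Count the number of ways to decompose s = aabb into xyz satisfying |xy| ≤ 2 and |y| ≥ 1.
3

For s = 'aabb' with pumping length p = 2:

Constraints: |xy| ≤ 2, |y| > 0

Valid decompositions (|xy| ≤ p, |y| ≥ 1):
  • x='', y='a', z='abb'
  • x='a', y='a', z='bb'
  • x='', y='aa', z='bb'

Total count: 3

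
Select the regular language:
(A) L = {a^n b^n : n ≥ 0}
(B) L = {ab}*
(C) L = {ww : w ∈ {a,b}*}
(B) {ab}*

(B) L = {ab}* is regular.

This can be recognized by a finite automaton (DFA/NFA).
Regular expressions like {ab}* define regular languages.

The other choices are not regular:
- {ww : w ∈ {a,b}*}: After pumping, the two halves no longer match
- {a^n b^n : n ≥ 0}: After pumping, the number of a's and b's become unequal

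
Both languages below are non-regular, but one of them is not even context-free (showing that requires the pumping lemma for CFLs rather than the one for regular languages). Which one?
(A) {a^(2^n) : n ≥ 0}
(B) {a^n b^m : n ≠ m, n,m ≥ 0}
(A) {a^(2^n) : n ≥ 0}

(A) {a^(2^n) : n ≥ 0} requires the CFL pumping lemma.

- {a^n b^m : n ≠ m, n,m ≥ 0} is context-free (but not regular)
  • Can be shown non-regular with the regular pumping lemma
  • After pumping a's, we can make n = m

- {a^(2^n) : n ≥ 0} is NOT context-free
  • Requires the CFL pumping lemma to prove
  • Gaps between powers of 2 grow exponentially

The CFL pumping lemma is "stronger" in that it can prove non-membership
in the larger class of context-free languages.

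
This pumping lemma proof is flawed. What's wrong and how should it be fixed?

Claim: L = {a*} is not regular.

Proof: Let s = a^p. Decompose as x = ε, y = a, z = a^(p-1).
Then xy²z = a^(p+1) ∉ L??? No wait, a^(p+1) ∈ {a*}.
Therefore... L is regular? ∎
Error: The proof attempts to show a*  is not regular, but a* IS regular!

Correction: a* is a regular language (recognized by a simple DFA with one accepting state and self-loop on 'a'). The pumping lemma can only prove non-regularity, not regularity. For regular languages, pumping always works.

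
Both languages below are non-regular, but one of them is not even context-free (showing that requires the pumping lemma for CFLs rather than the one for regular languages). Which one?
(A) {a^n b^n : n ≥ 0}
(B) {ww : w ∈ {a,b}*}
(B) {ww : w ∈ {a,b}*}

(B) {ww : w ∈ {a,b}*} requires the CFL pumping lemma.

- {a^n b^n : n ≥ 0} is context-free (but not regular)
  • Can be shown non-regular with the regular pumping lemma
  • After pumping, the number of a's and b's become unequal

- {ww : w ∈ {a,b}*} is NOT context-free
  • Requires the CFL pumping lemma to prove
  • Cannot verify equality of two arbitrary substrings

The CFL pumping lemma is "stronger" in that it can prove non-membership
in the larger class of context-free languages.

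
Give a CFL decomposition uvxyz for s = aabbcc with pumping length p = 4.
u='a', v='a', x='bb', y='c', z='c'

For s = aabbcc with pumping length p = 4:

One valid decomposition:
- u = 'a'
- v = 'a'
- x = 'bb'
- y = 'c'
- z = 'c'

Verification:
- uvxyz = 'a' + 'a' + 'bb' + 'c' + 'c' = aabbcc ✓
- |vxy| = |'abbc'| = 4 ≤ 4 ✓
- |vy| = |'ac'| = 2 > 0 ✓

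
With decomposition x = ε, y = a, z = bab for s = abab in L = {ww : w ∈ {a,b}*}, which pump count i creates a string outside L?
i = 3

xy³z = ε · aaa · bab = aaabab; aaabab has length 6; its halves are aaa and bab, which differ, so it is not in L.
(Other choices also work, e.g. i = 0, 2; only i = 1 is guaranteed to stay in L since xy¹z = s.)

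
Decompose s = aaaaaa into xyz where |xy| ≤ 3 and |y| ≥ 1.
x = '', y = 'aaa', z = 'aaa'

For s = aaaaaa and p = 3, one valid decomposition is:
- x = '' (length 0)
- y = 'aaa' (length 3)
- z = 'aaa' (length 3)

Verification:
- xyz = '' + 'aaa' + 'aaa' = aaaaaa ✓
- |xy| = 3 ≤ 3 ✓
- |y| = 3 > 0 ✓

All pumping lemma constraints are satisfied.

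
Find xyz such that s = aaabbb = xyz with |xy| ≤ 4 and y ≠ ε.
x = 'a', y = 'aab', z = 'bb'

For s = aaabbb and p = 4, one valid decomposition is:
- x = 'a' (length 1)
- y = 'aab' (length 3)
- z = 'bb' (length 2)

Verification:
- xyz = 'a' + 'aab' + 'bb' = aaabbb ✓
- |xy| = 4 ≤ 4 ✓
- |y| = 3 > 0 ✓

All pumping lemma constraints are satisfied.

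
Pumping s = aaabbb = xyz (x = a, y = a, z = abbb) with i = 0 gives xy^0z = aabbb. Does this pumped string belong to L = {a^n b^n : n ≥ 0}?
No

xy⁰z = a · ε · abbb = aabbb.
aabbb has 2 a's and 3 b's; 2 ≠ 3, so it is not in L.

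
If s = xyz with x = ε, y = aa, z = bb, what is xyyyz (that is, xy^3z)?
aaaaaabb

Given x = '', y = 'aa', z = 'bb' and i = 3:

xy^3z = x + y·y·...·y (3 times) + z
       = '' + 'aa'^3 + 'bb'
       = '' + 'aaaaaa' + 'bb'
       = 'aaaaaabb'

The pumped string is 'aaaaaabb' with length 8.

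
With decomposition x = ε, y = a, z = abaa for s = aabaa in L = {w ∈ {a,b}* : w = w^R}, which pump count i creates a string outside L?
i = 2

xy²z = ε · aa · abaa = aaabaa; aaabaa reversed is aabaaa ≠ aaabaa, so it is not a palindrome and is not in L.
(Other choices also work, e.g. i = 0, 3; only i = 1 is guaranteed to stay in L since xy¹z = s.)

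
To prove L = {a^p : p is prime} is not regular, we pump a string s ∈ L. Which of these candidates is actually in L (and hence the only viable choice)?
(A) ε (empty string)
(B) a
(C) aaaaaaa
(C) aaaaaaa

The pumping lemma is applied to a string s that lies in L, so first check membership of each option:
- (A) ε has length 0, which is not prime, so it is not in L ✗
- (B) a has length 1, which is not prime, so it is not in L ✗
- (C) aaaaaaa has length 7, which is prime, so it is in L ✓

Only (C) aaaaaaa is in L, so it is the only candidate that could play the role of s.
(In a complete proof one picks s in terms of the pumping length p so that |s| ≥ p is guaranteed; a fixed string like aaaaaaa illustrates the shape of such an s.)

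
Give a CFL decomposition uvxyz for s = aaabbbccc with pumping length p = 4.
u='aa', v='a', x='bb', y='b', z='ccc'

For s = aaabbbccc with pumping length p = 4:

One valid decomposition:
- u = 'aa'
- v = 'a'
- x = 'bb'
- y = 'b'
- z = 'ccc'

Verification:
- uvxyz = 'aa' + 'a' + 'bb' + 'b' + 'ccc' = aaabbbccc ✓
- |vxy| = |'abbb'| = 4 ≤ 4 ✓
- |vy| = |'ab'| = 2 > 0 ✓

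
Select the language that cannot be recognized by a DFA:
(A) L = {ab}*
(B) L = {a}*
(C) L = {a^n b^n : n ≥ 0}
(C) {a^n b^n : n ≥ 0}

(C) L = {a^n b^n : n ≥ 0} is NOT regular.

The pumping lemma can be used to prove this:
After pumping, the number of a's and b's become unequal

The other languages are regular because they can be recognized by finite automata.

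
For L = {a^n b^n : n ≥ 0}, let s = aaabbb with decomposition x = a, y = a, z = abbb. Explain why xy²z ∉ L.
xy²z = aaaabbb ∉ L

Pumping with i = 2 replaces y = a by y² = aa:
- Original: s = xyz = aaabbb; aaabbb = a^3 b^3 has equal counts (3 = 3), so it is in L
- Pumped: xy²z = a · aa · abbb = aaaabbb
- aaaabbb has 4 a's and 3 b's; 4 ≠ 3, so it is not in L

The pumping lemma would require xy²z ∈ L, so this decomposition yields a contradiction.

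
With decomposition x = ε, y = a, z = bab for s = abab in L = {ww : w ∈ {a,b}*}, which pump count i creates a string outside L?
i = 0

xy⁰z = ε · ε · bab = bab; bab has odd length 3, so it cannot be written as ww and is not in L.
(Other choices also work, e.g. i = 2, 3; only i = 1 is guaranteed to stay in L since xy¹z = s.)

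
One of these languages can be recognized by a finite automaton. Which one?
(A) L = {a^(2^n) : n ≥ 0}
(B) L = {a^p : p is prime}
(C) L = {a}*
(C) {a}*

(C) L = {a}* is regular.

This can be recognized by a finite automaton (DFA/NFA).
Regular expressions like {a}* define regular languages.

The other choices are not regular:
- {a^p : p is prime}: After pumping, the length becomes composite
- {a^(2^n) : n ≥ 0}: After pumping, length is no longer a power of 2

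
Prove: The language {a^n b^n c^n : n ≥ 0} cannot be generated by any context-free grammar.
Assume for contradiction that L is context-free, and let p ≥ 1 be the pumping length given by the pumping lemma for CFLs.
Choose s = a^p b^p c^p. Then s ∈ L and |s| = 3p ≥ p.
By the CFL pumping lemma, s = uvxyz for some u, v, x, y, z with |vxy| ≤ p, |vy| ≥ 1, and uv^i xy^i z ∈ L for every i ≥ 0.

Because |vxy| ≤ p, the window vxy cannot contain both an a and a c: any substring of s containing both must include the entire block b^p plus at least one a and one c, so it has length ≥ p + 2 > p.
Hence at least one of the letters a, c does not occur in vy at all.

Take i = 0: the string uxz is obtained from s by deleting |vy| ≥ 1 symbols, so |uxz| = 3p − |vy| < 3p.
But the letter (a or c) that does not occur in vy still occurs exactly p times in uxz. Every string of L with exactly p copies of some letter is a^p b^p c^p, of length 3p. Since |uxz| < 3p, uxz ∉ L.

This contradicts the CFL pumping lemma, which requires uv^i xy^i z ∈ L for all i ≥ 0.
Hence L = {a^n b^n c^n : n ≥ 0} is not context-free. ∎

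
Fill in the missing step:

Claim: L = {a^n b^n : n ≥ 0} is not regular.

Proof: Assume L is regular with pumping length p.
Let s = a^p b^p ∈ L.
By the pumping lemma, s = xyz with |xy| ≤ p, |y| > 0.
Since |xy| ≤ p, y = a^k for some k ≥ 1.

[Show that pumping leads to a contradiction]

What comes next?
Consider xy²z = a^(p+k) b^p.

Since k ≥ 1, we have p + k > p.
So xy²z has more a's than b's: (p+k) a's vs p b's.
This means xy²z ∉ L because a^n b^n requires equal counts.

This contradicts the pumping lemma which states xy²z ∈ L.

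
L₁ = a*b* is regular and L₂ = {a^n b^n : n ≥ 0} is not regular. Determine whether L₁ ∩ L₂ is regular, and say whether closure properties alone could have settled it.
No — L₁ ∩ L₂ is not regular.

Every string a^n b^n already lies in a*b*, so L₁ ∩ L₂ = {a^n b^n : n ≥ 0} = L₂ itself, which is the standard non-regular language (pump s = a^p b^p).

Note that the bare facts "L₁ regular, L₂ non-regular" do not settle the question by themselves: the closure of regular languages under ∪, ∩, complement and difference applies only when BOTH operands are regular. With a non-regular operand the result can come out regular or non-regular depending on the specific languages, so one has to work out L₁ ∩ L₂ for this particular pair, as above.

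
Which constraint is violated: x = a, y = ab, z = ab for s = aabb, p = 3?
Violated: xyz = s

The decomposition x = a, y = ab, z = ab for s = aabb with p = 3
violates the constraint: xyz = s

xyz = 'a' + 'ab' + 'ab' = 'aabab' ≠ 'aabb' = s. The decomposition doesn't reconstruct s.

Pumping lemma constraints:
1. xyz = s (decomposition is valid)
2. |xy| ≤ p
3. |y| > 0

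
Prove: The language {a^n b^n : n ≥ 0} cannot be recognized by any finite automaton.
Assume for contradiction that L is regular, and let p ≥ 1 be the pumping length given by the pumping lemma.
Choose s = a^p b^p. Then s ∈ L and |s| = 2p ≥ p.
By the pumping lemma, s = xyz for some x, y, z with |xy| ≤ p, |y| ≥ 1, and xy^i z ∈ L for every i ≥ 0.
Since |xy| ≤ p and the first p symbols of s are all a's, we must have y = a^k for some k with 1 ≤ k ≤ p.

Take i = 0: xy⁰z = a^(p − k) b^p.
This string has p − k a's but p b's, and p − k < p because k ≥ 1. So xy⁰z ∉ L.

This contradicts the pumping lemma, which requires xy^i z ∈ L for all i ≥ 0.
Hence L = {a^n b^n : n ≥ 0} is not regular. ∎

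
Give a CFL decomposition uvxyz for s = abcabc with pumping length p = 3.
u='ab', v='c', x='a', y='b', z='c'

For s = abcabc with pumping length p = 3:

One valid decomposition:
- u = 'ab'
- v = 'c'
- x = 'a'
- y = 'b'
- z = 'c'

Verification:
- uvxyz = 'ab' + 'c' + 'a' + 'b' + 'c' = abcabc ✓
- |vxy| = |'cab'| = 3 ≤ 3 ✓
- |vy| = |'cb'| = 2 > 0 ✓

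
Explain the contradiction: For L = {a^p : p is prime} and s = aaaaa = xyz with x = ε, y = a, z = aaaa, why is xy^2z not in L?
xy²z = aaaaaa ∉ L

Pumping with i = 2 replaces y = a by y² = aa:
- Original: s = xyz = aaaaa; aaaaa has length 5, which is prime, so it is in L
- Pumped: xy²z = ε · aa · aaaa = aaaaaa
- aaaaaa has length 6 = 2 × 3, which is not prime, so it is not in L

The pumping lemma would require xy²z ∈ L, so this decomposition yields a contradiction.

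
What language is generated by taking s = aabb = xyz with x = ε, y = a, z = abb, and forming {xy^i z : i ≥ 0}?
{xy^i z : i ≥ 0} = {a^(i+1) b^2 : i ≥ 0} = {abb, aabb, aaabb, ...}

With x = ε, y = a, z = abb: Starting with aabb and pumping the first 'a' (z = abb keeps the second 'a'), we get strings with i+1 a's followed by 2 b's for i = 0, 1, 2, ...; note bb is not produced because z always contributes one a.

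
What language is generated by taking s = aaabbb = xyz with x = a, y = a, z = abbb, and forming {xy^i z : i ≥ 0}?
{xy^i z : i ≥ 0} = {a^(2+i) b^3 : i ≥ 0} = {aabbb, aaabbb, aaaabbb, ...}

With x = a, y = a, z = abbb: Starting with aaabbb and pumping the second 'a', we get strings with 2+i a's followed by 3 b's for i = 0, 1, 2, ...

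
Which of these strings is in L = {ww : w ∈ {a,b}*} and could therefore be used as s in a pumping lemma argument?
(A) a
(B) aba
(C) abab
(C) abab

The pumping lemma is applied to a string s that lies in L, so first check membership of each option:
- (A) a has odd length 1, so it cannot be written as ww and is not in L ✗
- (B) aba has odd length 3, so it cannot be written as ww and is not in L ✗
- (C) abab splits into halves ab · ab, which are equal, so it is in L (w = ab) ✓

Only (C) abab is in L, so it is the only candidate that could play the role of s.
(In a complete proof one picks s in terms of the pumping length p so that |s| ≥ p is guaranteed; a fixed string like abab illustrates the shape of such an s.)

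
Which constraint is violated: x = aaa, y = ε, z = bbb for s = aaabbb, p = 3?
Violated: |y| > 0

The decomposition x = aaa, y = ε, z = bbb for s = aaabbb with p = 3
violates the constraint: |y| > 0

|y| = 0, but the pumping lemma requires |y| > 0 (y must be non-empty).

Pumping lemma constraints:
1. xyz = s (decomposition is valid)
2. |xy| ≤ p
3. |y| > 0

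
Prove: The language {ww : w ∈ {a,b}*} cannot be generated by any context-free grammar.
Assume for contradiction that L is context-free, and let p ≥ 1 be the pumping length given by the pumping lemma for CFLs.
Choose s = a^p b^p a^p b^p. Then s ∈ L (take w = a^p b^p) and |s| = 4p ≥ p.
By the CFL pumping lemma, s = uvxyz for some u, v, x, y, z with |vxy| ≤ p, |vy| ≥ 1, and uv^i xy^i z ∈ L for every i ≥ 0.

Write s as four blocks A₁ B₁ A₂ B₂ with A₁ = A₂ = a^p and B₁ = B₂ = b^p. Since |vxy| ≤ p, the window vxy lies inside at most two adjacent blocks. Take i = 0 and let t = uxz, so |t| = 4p − |vy| with 1 ≤ |vy| ≤ p. If |t| is odd, t ∉ L immediately, so assume |vy| is even (hence |vy| ≥ 2) and |t|/2 = 2p − |vy|/2, which satisfies p ≤ |t|/2 ≤ 2p − 1.

Case 1 (vxy inside A₁B₁): t = a^(p−j) b^(p−l) a^p b^p with j + l = |vy|. The second half of t has length < 2p, so it is a suffix of the trailing a^p b^p and ends in b; the first half is a^(p−j) b^(p−l) a^((j+l)/2), which ends in a because (j+l)/2 ≥ 1. The halves differ, so t ∉ L.

Case 2 (vxy inside B₁A₂, straddling the middle): t = a^p b^(p−j) a^(p−l) b^p with j + l = |vy|. If t = ww, then w is a prefix of t of length ≥ p, so w begins with a^p; and w is a suffix of t of length ≥ p, so w ends with b^p. That forces |w| ≥ 2p, contradicting |w| = |t|/2 ≤ 2p − 1. So t ∉ L.

Case 3 (vxy inside A₂B₂): t = a^p b^p a^(p−j) b^(p−l) with j + l = |vy|. The first half of t is a prefix of a^p b^p, so it begins with a; the second half is b^((j+l)/2) a^(p−j) b^(p−l), which begins with b. The halves differ, so t ∉ L.

In every case uv⁰xy⁰z = uxz ∉ L.

This contradicts the CFL pumping lemma, which requires uv^i xy^i z ∈ L for all i ≥ 0.
Hence L = {ww : w ∈ {a,b}*} is not context-free. ∎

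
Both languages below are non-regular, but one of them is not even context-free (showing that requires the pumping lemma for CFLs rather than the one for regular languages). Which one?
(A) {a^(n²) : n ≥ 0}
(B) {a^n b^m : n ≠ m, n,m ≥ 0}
(A) {a^(n²) : n ≥ 0}

(A) {a^(n²) : n ≥ 0} requires the CFL pumping lemma.

- {a^n b^m : n ≠ m, n,m ≥ 0} is context-free (but not regular)
  • Can be shown non-regular with the regular pumping lemma
  • After pumping a's, we can make n = m

- {a^(n²) : n ≥ 0} is NOT context-free
  • Requires the CFL pumping lemma to prove
  • Gaps between squares grow unboundedly

The CFL pumping lemma is "stronger" in that it can prove non-membership
in the larger class of context-free languages.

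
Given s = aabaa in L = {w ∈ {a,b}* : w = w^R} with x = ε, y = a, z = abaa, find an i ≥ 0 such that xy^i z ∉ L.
i = 2

xy²z = ε · aa · abaa = aaabaa; aaabaa reversed is aabaaa ≠ aaabaa, so it is not a palindrome and is not in L.
(Other choices also work, e.g. i = 0, 3; only i = 1 is guaranteed to stay in L since xy¹z = s.)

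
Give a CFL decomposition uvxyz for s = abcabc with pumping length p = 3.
u='ab', v='c', x='a', y='b', z='c'

For s = abcabc with pumping length p = 3:

One valid decomposition:
- u = 'ab'
- v = 'c'
- x = 'a'
- y = 'b'
- z = 'c'

Verification:
- uvxyz = 'ab' + 'c' + 'a' + 'b' + 'c' = abcabc ✓
- |vxy| = |'cab'| = 3 ≤ 3 ✓
- |vy| = |'cb'| = 2 > 0 ✓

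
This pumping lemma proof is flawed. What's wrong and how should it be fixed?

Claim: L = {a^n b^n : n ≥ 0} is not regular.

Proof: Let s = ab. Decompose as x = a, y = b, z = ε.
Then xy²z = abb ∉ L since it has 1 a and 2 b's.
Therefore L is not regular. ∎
Error: The string s = ab might be shorter than the pumping length p.

Correction: Choose s = a^p b^p to ensure |s| ≥ p. Also, the decomposition is wrong: with |xy| ≤ p, y cannot include b's when s starts with p a's.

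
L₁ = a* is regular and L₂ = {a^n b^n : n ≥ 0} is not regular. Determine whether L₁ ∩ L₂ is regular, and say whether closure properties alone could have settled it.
Yes — L₁ ∩ L₂ is regular.

A string of a* contains no b's, and the only string of {a^n b^n} with no b's is ε (n = 0). So L₁ ∩ L₂ = {ε}, a finite language, which is regular.

Note that the bare facts "L₁ regular, L₂ non-regular" do not settle the question by themselves: the closure of regular languages under ∪, ∩, complement and difference applies only when BOTH operands are regular. With a non-regular operand the result can come out regular or non-regular depending on the specific languages, so one has to work out L₁ ∩ L₂ for this particular pair, as above.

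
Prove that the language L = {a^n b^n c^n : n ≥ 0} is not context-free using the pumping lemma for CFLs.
Assume for contradiction that L is context-free, and let p ≥ 1 be the pumping length given by the pumping lemma for CFLs.
Choose s = a^p b^p c^p. Then s ∈ L and |s| = 3p ≥ p.
By the CFL pumping lemma, s = uvxyz for some u, v, x, y, z with |vxy| ≤ p, |vy| ≥ 1, and uv^i xy^i z ∈ L for every i ≥ 0.

Because |vxy| ≤ p, the window vxy cannot contain both an a and a c: any substring of s containing both must include the entire block b^p plus at least one a and one c, so it has length ≥ p + 2 > p.
Hence at least one of the letters a, c does not occur in vy at all.

Take i = 0: the string uxz is obtained from s by deleting |vy| ≥ 1 symbols, so |uxz| = 3p − |vy| < 3p.
But the letter (a or c) that does not occur in vy still occurs exactly p times in uxz. Every string of L with exactly p copies of some letter is a^p b^p c^p, of length 3p. Since |uxz| < 3p, uxz ∉ L.

This contradicts the CFL pumping lemma, which requires uv^i xy^i z ∈ L for all i ≥ 0.
Hence L = {a^n b^n c^n : n ≥ 0} is not context-free. ∎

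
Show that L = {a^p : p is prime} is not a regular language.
Assume for contradiction that L is regular, and let p ≥ 1 be the pumping length given by the pumping lemma.
Choose a prime q with q ≥ p (one exists because there are infinitely many primes) and let s = a^q. Then s ∈ L and |s| = q ≥ p.
By the pumping lemma, s = xyz for some x, y, z with |xy| ≤ p, |y| ≥ 1, and xy^i z ∈ L for every i ≥ 0.
Here y = a^k for some k with 1 ≤ k ≤ p, and xy^i z = a^(q + (i − 1)k) for every i ≥ 0.

Take i = q + 1: |xy^(q+1) z| = q + qk = q(k + 1).
Both factors satisfy q ≥ 2 and k + 1 ≥ 2, so q(k + 1) is composite, and xy^(q+1) z ∉ L.

This contradicts the pumping lemma, which requires xy^i z ∈ L for all i ≥ 0.
Hence L = {a^p : p is prime} is not regular. ∎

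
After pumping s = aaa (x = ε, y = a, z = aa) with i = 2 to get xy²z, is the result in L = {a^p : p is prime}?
No

xy²z = ε · aa · aa = aaaa.
aaaa has length 4 = 2 × 2, which is not prime, so it is not in L.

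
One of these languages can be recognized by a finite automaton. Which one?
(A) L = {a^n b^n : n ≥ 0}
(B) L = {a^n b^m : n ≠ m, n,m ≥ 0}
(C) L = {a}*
(C) {a}*

(C) L = {a}* is regular.

This can be recognized by a finite automaton (DFA/NFA).
Regular expressions like {a}* define regular languages.

The other choices are not regular:
- {a^n b^m : n ≠ m, n,m ≥ 0}: After pumping a's, we can make n = m
- {a^n b^n : n ≥ 0}: After pumping, the number of a's and b's become unequal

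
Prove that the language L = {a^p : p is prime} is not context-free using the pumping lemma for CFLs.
Assume for contradiction that L is context-free, and let p ≥ 1 be the pumping length given by the pumping lemma for CFLs.
Choose a prime q with q ≥ p and let s = a^q. Then s ∈ L and |s| = q ≥ p.
By the CFL pumping lemma, s = uvxyz for some u, v, x, y, z with |vxy| ≤ p, |vy| ≥ 1, and uv^i xy^i z ∈ L for every i ≥ 0.
All symbols are a's, so only lengths matter: let k = |vy|, with 1 ≤ k ≤ p. Then |uv^i xy^i z| = q + (i − 1)k.

Take i = q + 1: the length is q + qk = q(k + 1).
Both factors satisfy q ≥ 2 and k + 1 ≥ 2, so q(k + 1) is composite and uv^(q+1) xy^(q+1) z ∉ L.

This contradicts the CFL pumping lemma, which requires uv^i xy^i z ∈ L for all i ≥ 0.
Hence L = {a^p : p is prime} is not context-free. ∎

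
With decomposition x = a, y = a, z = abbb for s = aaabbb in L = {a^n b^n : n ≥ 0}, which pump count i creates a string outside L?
i = 0

xy⁰z = a · ε · abbb = aabbb; aabbb has 2 a's and 3 b's; 2 ≠ 3, so it is not in L.
(Other choices also work, e.g. i = 2, 3; only i = 1 is guaranteed to stay in L since xy¹z = s.)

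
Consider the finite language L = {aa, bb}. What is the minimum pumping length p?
p = 3

For a finite language L, the pumping lemma holds vacuously if p > max|s| for s ∈ L.

The longest string in L = {aa, bb} has length 2.
If p = 3, then no string s ∈ L has |s| ≥ p, so the condition is vacuously true.

The minimum pumping length is p = 3.

Why no smaller p works: for any p ≤ 2, the longest string s ∈ L has |s| = 2 ≥ p, so it would
have to be pumpable; but pumping up (i = 2, 3, ...) produces ever longer strings, which cannot all lie in the
finite language L. So the pumping property fails for every p ≤ 2.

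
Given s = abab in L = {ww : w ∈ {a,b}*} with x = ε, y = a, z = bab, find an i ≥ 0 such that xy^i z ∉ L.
i = 3

xy³z = ε · aaa · bab = aaabab; aaabab has length 6; its halves are aaa and bab, which differ, so it is not in L.
(Other choices also work, e.g. i = 0, 2; only i = 1 is guaranteed to stay in L since xy¹z = s.)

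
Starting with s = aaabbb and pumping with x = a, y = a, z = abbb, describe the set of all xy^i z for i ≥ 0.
{xy^i z : i ≥ 0} = {a^(2+i) b^3 : i ≥ 0} = {aabbb, aaabbb, aaaabbb, ...}

With x = a, y = a, z = abbb: Starting with aaabbb and pumping the second 'a', we get strings with 2+i a's followed by 3 b's for i = 0, 1, 2, ...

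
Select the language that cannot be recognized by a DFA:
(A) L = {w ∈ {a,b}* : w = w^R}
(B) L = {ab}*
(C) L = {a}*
(A) {w ∈ {a,b}* : w = w^R}

(A) L = {w ∈ {a,b}* : w = w^R} is NOT regular.

The pumping lemma can be used to prove this:
After pumping, the string is no longer symmetric

The other languages are regular because they can be recognized by finite automata.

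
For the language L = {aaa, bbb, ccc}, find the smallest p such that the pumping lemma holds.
p = 4

For a finite language L, the pumping lemma holds vacuously if p > max|s| for s ∈ L.

The longest string in L = {aaa, bbb, ccc} has length 3.
If p = 4, then no string s ∈ L has |s| ≥ p, so the condition is vacuously true.

The minimum pumping length is p = 4.

Why no smaller p works: for any p ≤ 3, the longest string s ∈ L has |s| = 3 ≥ p, so it would
have to be pumpable; but pumping up (i = 2, 3, ...) produces ever longer strings, which cannot all lie in the
finite language L. So the pumping property fails for every p ≤ 3.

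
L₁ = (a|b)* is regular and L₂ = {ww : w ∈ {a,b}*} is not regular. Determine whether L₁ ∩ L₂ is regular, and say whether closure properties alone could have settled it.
No — L₁ ∩ L₂ is not regular.

(a|b)* is all strings over {a,b}, so L₁ ∩ L₂ = {ww : w ∈ {a,b}*} = L₂ itself, which is not regular (pump s = a^p b a^p b).

Note that the bare facts "L₁ regular, L₂ non-regular" do not settle the question by themselves: the closure of regular languages under ∪, ∩, complement and difference applies only when BOTH operands are regular. With a non-regular operand the result can come out regular or non-regular depending on the specific languages, so one has to work out L₁ ∩ L₂ for this particular pair, as above.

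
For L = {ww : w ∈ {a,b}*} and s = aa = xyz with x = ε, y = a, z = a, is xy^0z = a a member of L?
No

xy⁰z = ε · ε · a = a.
a has odd length 1, so it cannot be written as ww and is not in L.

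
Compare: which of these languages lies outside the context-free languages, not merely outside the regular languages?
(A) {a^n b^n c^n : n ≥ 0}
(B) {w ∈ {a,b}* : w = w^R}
(A) {a^n b^n c^n : n ≥ 0}

(A) {a^n b^n c^n : n ≥ 0} requires the CFL pumping lemma.

- {w ∈ {a,b}* : w = w^R} is context-free (but not regular)
  • Can be shown non-regular with the regular pumping lemma
  • After pumping, the string is no longer symmetric

- {a^n b^n c^n : n ≥ 0} is NOT context-free
  • Requires the CFL pumping lemma to prove
  • Cannot maintain three equal counts simultaneously

The CFL pumping lemma is "stronger" in that it can prove non-membership
in the larger class of context-free languages.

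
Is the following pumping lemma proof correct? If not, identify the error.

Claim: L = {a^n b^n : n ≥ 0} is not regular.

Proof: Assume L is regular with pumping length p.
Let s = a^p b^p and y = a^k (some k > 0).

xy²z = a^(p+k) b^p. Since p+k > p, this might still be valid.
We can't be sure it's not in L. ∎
The proof is INCORRECT.

Error: The conclusion is wrong.
xy²z = a^(p+k) b^p is definitely NOT in L because the number of a's (p+k) ≠ number of b's (p).
The proof incorrectly doubts what is actually a valid contradiction.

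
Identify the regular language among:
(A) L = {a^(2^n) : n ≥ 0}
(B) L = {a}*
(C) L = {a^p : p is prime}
(B) {a}*

(B) L = {a}* is regular.

This can be recognized by a finite automaton (DFA/NFA).
Regular expressions like {a}* define regular languages.

The other choices are not regular:
- {a^p : p is prime}: After pumping, the length becomes composite
- {a^(2^n) : n ≥ 0}: After pumping, length is no longer a power of 2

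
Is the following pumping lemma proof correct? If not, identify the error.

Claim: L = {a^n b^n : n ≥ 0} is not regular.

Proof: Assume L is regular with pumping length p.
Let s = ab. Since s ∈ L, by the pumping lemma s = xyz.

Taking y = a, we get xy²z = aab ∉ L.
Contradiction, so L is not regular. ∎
The proof is INCORRECT.

Error: The string s = ab may be shorter than p.
The pumping lemma only applies to strings with |s| ≥ p, and p is not under our control.
We must choose s in terms of p, e.g. s = a^p b^p, to ensure |s| ≥ p.
(The proof also fixes one particular y; a valid argument must handle every decomposition with |xy| ≤ p and |y| ≥ 1 — for s = a^p b^p this forces y = a^k, and then xy²z = a^(p+k) b^p ∉ L.)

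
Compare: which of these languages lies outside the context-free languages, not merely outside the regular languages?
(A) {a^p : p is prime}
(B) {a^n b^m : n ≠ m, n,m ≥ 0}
(A) {a^p : p is prime}

(A) {a^p : p is prime} requires the CFL pumping lemma.

- {a^n b^m : n ≠ m, n,m ≥ 0} is context-free (but not regular)
  • Can be shown non-regular with the regular pumping lemma
  • After pumping a's, we can make n = m

- {a^p : p is prime} is NOT context-free
  • Requires the CFL pumping lemma to prove
  • The CFL pumping lemma also fails because prime gaps are unbounded

The CFL pumping lemma is "stronger" in that it can prove non-membership
in the larger class of context-free languages.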